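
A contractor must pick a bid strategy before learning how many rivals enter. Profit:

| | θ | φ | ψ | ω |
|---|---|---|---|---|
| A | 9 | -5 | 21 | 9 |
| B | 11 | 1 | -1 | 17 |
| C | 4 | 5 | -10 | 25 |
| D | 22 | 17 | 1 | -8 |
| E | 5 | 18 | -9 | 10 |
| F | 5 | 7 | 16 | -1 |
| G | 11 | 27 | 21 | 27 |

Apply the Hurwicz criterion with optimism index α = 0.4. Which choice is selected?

A: 0.4·21 + 0.6·(-5) = 5.4
B: 0.4·17 + 0.6·(-1) = 6.2
C: 0.4·25 + 0.6·(-10) = 4
D: 0.4·22 + 0.6·(-8) = 4
E: 0.4·18 + 0.6·(-9) = 1.8
F: 0.4·16 + 0.6·(-1) = 5.8
G: 0.4·27 + 0.6·11 = 17.4
Highest Hurwicz score = 17.4 → G.

G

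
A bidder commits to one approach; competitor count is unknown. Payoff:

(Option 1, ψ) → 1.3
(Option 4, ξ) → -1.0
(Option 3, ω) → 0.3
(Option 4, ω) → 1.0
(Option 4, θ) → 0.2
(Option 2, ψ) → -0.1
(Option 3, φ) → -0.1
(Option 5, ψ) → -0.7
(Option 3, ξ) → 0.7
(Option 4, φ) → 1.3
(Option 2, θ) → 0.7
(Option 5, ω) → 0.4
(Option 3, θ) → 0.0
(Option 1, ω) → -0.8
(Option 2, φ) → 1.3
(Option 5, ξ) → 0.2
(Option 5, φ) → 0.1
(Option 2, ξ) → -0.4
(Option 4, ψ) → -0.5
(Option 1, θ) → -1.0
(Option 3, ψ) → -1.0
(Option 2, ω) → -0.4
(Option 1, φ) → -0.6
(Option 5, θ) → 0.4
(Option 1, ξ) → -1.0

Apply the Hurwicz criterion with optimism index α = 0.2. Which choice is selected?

Option 2

Option 1: 0.2·1.3 + 0.8·(-1.0) = -0.54
Option 2: 0.2·1.3 + 0.8·(-0.4) = -0.06
Option 3: 0.2·0.7 + 0.8·(-1.0) = -0.66
Option 4: 0.2·1.3 + 0.8·(-1.0) = -0.54
Option 5: 0.2·0.4 + 0.8·(-0.7) = -0.48
Highest Hurwicz score = -0.06 → Option 2.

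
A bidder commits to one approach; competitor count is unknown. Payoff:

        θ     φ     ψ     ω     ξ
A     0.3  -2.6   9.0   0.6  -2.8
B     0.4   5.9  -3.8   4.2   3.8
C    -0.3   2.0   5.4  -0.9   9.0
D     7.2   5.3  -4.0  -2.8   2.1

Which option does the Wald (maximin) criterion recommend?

Row minima: A=-2.8, B=-3.8, C=-0.9, D=-4.0
Best worst-case = -0.9 → C.

C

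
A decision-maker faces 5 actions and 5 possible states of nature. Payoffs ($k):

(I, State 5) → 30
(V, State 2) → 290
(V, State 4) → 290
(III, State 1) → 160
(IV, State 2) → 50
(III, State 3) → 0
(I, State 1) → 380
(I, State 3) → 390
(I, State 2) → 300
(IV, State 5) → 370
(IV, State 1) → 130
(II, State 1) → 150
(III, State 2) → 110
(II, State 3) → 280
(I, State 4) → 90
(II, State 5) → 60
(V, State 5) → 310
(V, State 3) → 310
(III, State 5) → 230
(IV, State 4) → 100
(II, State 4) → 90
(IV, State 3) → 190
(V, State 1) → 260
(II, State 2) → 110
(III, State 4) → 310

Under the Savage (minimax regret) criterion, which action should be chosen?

V

Column bests: State 1=380, State 2=300, State 3=390, State 4=310, State 5=370.
I regrets: 0, 0, 0, 220, 340 → max 340
II regrets: 230, 190, 110, 220, 310 → max 310
III regrets: 220, 190, 390, 0, 140 → max 390
IV regrets: 250, 250, 200, 210, 0 → max 250
V regrets: 120, 10, 80, 20, 60 → max 120
Smallest max regret = 120 → V.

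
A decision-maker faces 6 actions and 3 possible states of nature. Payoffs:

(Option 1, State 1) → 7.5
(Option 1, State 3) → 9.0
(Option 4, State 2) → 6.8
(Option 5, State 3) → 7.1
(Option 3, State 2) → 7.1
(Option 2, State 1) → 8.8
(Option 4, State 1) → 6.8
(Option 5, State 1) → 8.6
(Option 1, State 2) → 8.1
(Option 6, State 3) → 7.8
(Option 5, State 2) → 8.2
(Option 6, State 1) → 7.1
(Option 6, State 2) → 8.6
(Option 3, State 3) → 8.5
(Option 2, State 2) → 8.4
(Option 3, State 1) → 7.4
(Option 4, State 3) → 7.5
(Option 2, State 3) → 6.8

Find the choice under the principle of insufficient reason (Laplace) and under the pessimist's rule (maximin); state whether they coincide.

laplace → Option 1; maximin → Option 1 (agree)

Row averages: Option 1=8.2, Option 2=8, Option 3=23/3, Option 4=211/30, Option 5=239/30, Option 6=47/6
Highest average = 8.2 → Option 1.
Row minima: Option 1=7.5, Option 2=6.8, Option 3=7.1, Option 4=6.8, Option 5=7.1, Option 6=7.1
Best worst-case = 7.5 → Option 1.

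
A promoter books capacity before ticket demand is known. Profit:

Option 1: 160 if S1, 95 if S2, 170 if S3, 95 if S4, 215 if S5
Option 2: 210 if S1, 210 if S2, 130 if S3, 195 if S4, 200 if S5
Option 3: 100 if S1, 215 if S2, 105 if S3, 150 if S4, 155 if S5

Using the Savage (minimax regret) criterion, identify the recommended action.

Column bests: S1=210, S2=215, S3=170, S4=195, S5=215.
Option 1 regrets: 50, 120, 0, 100, 0 → max 120
Option 2 regrets: 0, 5, 40, 0, 15 → max 40
Option 3 regrets: 110, 0, 65, 45, 60 → max 110
Smallest max regret = 40 → Option 2.

Option 2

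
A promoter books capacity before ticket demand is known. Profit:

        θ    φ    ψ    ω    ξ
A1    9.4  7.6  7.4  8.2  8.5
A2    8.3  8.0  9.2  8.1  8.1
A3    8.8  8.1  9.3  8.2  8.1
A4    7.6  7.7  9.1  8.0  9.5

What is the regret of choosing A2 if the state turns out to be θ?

Best payoff under θ is 9.4.
Regret = 9.4 − 8.3 = 1.1.

1.1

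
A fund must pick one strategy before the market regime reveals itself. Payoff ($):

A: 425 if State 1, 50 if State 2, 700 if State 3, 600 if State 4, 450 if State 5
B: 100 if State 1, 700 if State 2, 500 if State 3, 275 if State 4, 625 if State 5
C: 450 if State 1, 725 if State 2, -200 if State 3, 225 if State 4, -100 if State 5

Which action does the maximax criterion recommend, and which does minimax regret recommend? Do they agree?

maximax → C; minimax regret → B (disagree)

Row maxima: A=700, B=700, C=725
Best best-case = 725 → C.
Column bests: State 1=450, State 2=725, State 3=700, State 4=600, State 5=625.
A regrets: 25, 675, 0, 0, 175 → max 675
B regrets: 350, 25, 200, 325, 0 → max 350
C regrets: 0, 0, 900, 375, 725 → max 900
Smallest max regret = 350 → B.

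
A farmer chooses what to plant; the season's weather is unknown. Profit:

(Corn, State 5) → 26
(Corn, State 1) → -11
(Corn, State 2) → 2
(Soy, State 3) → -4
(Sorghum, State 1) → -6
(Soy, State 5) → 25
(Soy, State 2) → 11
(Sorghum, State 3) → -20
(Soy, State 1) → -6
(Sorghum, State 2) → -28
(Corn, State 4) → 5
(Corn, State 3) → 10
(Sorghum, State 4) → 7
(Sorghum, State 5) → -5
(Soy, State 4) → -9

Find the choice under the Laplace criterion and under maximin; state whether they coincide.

laplace → Corn; maximin → Soy (disagree)

Row averages: Sorghum=-10.4, Soy=3.4, Corn=6.4
Highest average = 6.4 → Corn.
Row minima: Sorghum=-28, Soy=-9, Corn=-11
Best worst-case = -9 → Soy.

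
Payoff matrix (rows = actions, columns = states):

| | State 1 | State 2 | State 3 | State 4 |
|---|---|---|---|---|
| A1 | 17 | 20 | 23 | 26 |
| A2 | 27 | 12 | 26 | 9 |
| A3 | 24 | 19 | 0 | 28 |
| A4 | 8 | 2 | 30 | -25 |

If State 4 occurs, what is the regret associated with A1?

Best payoff under State 4 is 28.
Regret = 28 − 26 = 2.

2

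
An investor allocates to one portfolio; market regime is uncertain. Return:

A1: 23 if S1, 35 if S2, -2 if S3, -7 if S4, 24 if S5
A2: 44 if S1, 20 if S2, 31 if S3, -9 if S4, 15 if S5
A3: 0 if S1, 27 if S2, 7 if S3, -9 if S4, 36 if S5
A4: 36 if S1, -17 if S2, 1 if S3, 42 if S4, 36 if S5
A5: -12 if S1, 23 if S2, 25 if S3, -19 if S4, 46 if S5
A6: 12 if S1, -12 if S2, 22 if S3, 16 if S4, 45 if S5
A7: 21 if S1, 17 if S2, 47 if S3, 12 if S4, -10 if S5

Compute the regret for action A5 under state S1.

56

Best payoff under S1 is 44.
Regret = 44 − (-12) = 56.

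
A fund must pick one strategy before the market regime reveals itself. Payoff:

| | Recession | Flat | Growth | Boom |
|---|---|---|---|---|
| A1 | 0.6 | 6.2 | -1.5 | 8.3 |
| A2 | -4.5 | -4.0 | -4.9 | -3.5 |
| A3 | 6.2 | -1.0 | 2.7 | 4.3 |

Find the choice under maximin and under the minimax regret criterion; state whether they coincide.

Row minima: A1=-1.5, A2=-4.9, A3=-1.0
Best worst-case = -1.0 → A3.
Column bests: Recession=6.2, Flat=6.2, Growth=2.7, Boom=8.3.
A1 regrets: 5.6, 0.0, 4.2, 0.0 → max 5.6
A2 regrets: 10.7, 10.2, 7.6, 11.8 → max 11.8
A3 regrets: 0.0, 7.2, 0.0, 4.0 → max 7.2
Smallest max regret = 5.6 → A1.

maximin → A3; minimax regret → A1 (disagree)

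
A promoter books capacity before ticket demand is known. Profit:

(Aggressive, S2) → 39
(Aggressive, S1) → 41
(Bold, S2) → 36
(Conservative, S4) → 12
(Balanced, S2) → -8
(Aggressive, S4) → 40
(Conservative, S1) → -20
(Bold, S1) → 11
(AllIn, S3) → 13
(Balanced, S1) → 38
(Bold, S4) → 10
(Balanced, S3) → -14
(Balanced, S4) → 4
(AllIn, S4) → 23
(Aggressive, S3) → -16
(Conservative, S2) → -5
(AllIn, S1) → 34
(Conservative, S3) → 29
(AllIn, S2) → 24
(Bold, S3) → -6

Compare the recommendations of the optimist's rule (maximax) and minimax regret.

Row maxima: Conservative=29, Balanced=38, Aggressive=41, Bold=36, AllIn=34
Best best-case = 41 → Aggressive.
Column bests: S1=41, S2=39, S3=29, S4=40.
Conservative regrets: 61, 44, 0, 28 → max 61
Balanced regrets: 3, 47, 43, 36 → max 47
Aggressive regrets: 0, 0, 45, 0 → max 45
Bold regrets: 30, 3, 35, 30 → max 35
AllIn regrets: 7, 15, 16, 17 → max 17
Smallest max regret = 17 → AllIn.

maximax → Aggressive; minimax regret → AllIn (disagree)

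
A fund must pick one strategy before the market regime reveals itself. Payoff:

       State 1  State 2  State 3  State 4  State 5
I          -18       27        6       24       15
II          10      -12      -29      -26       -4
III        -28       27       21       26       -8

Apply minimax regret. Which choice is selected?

Column bests: State 1=10, State 2=27, State 3=21, State 4=26, State 5=15.
I regrets: 28, 0, 15, 2, 0 → max 28
II regrets: 0, 39, 50, 52, 19 → max 52
III regrets: 38, 0, 0, 0, 23 → max 38
Smallest max regret = 28 → I.

I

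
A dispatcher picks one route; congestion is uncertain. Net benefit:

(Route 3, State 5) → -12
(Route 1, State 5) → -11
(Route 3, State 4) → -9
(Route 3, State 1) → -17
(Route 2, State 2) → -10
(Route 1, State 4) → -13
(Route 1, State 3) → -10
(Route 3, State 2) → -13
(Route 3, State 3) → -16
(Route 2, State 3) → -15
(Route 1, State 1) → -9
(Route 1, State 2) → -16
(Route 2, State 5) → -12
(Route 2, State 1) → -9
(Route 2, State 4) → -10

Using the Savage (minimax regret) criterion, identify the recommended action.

Column bests: State 1=-9, State 2=-10, State 3=-10, State 4=-9, State 5=-11.
Route 1 regrets: 0, 6, 0, 4, 0 → max 6
Route 2 regrets: 0, 0, 5, 1, 1 → max 5
Route 3 regrets: 8, 3, 6, 0, 1 → max 8
Smallest max regret = 5 → Route 2.

Route 2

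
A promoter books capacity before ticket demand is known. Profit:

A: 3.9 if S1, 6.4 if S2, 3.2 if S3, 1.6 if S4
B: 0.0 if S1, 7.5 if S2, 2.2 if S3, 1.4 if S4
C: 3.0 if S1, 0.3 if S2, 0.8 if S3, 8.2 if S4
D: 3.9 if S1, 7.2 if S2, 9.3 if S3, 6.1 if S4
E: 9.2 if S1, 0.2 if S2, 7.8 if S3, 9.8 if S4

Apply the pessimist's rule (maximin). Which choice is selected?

D

Row minima: A=1.6, B=0.0, C=0.3, D=3.9, E=0.2
Best worst-case = 3.9 → D.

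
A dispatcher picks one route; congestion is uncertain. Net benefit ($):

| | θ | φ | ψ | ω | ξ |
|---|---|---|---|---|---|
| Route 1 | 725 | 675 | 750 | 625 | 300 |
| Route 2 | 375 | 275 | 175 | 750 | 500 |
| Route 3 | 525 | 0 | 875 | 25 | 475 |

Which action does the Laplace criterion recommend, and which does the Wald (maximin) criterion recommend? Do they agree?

Row averages: Route 1=615, Route 2=415, Route 3=380
Highest average = 615 → Route 1.
Row minima: Route 1=300, Route 2=175, Route 3=0
Best worst-case = 300 → Route 1.

laplace → Route 1; maximin → Route 1 (agree)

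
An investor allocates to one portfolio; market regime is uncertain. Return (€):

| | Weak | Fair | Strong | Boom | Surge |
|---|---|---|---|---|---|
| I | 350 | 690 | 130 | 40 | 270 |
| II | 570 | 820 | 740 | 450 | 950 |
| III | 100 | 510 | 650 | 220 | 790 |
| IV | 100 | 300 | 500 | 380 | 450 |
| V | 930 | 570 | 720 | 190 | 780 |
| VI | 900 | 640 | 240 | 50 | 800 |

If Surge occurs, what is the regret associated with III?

Best payoff under Surge is 950.
Regret = 950 − 790 = 160.

160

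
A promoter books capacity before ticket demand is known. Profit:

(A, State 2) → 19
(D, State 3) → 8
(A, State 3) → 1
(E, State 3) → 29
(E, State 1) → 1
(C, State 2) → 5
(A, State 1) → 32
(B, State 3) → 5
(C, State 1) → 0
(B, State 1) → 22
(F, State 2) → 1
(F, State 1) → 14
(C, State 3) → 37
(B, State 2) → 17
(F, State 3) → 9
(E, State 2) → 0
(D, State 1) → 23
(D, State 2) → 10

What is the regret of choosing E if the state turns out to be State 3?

8

Best payoff under State 3 is 37.
Regret = 37 − 29 = 8.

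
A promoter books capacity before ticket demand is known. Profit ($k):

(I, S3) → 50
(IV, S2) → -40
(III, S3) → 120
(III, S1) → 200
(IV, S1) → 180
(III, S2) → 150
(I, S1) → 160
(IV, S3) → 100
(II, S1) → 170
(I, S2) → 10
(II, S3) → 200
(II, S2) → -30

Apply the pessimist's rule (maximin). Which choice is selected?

III

Row minima: I=10, II=-30, III=120, IV=-40
Best worst-case = 120 → III.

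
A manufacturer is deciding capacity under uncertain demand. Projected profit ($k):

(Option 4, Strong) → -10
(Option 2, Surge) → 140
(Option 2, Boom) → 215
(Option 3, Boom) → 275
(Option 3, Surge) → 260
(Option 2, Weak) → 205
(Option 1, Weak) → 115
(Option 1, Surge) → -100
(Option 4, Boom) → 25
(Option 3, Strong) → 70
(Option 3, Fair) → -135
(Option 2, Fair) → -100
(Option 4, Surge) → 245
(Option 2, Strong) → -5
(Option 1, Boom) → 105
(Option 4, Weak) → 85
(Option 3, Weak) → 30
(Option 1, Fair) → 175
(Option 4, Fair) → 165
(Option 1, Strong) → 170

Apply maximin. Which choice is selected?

Row minima: Option 1=-100, Option 2=-100, Option 3=-135, Option 4=-10
Best worst-case = -10 → Option 4.

Option 4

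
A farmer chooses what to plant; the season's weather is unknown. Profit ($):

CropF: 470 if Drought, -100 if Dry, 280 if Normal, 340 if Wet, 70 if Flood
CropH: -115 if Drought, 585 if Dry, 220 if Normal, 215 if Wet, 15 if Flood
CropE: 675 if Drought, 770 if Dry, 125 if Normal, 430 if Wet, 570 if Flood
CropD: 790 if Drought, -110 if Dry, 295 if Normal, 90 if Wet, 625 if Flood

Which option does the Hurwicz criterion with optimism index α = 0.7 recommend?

CropF: 0.7·470 + 0.3·(-100) = 299
CropH: 0.7·585 + 0.3·(-115) = 375
CropE: 0.7·770 + 0.3·125 = 576.5
CropD: 0.7·790 + 0.3·(-110) = 520
Highest Hurwicz score = 576.5 → CropE.

CropE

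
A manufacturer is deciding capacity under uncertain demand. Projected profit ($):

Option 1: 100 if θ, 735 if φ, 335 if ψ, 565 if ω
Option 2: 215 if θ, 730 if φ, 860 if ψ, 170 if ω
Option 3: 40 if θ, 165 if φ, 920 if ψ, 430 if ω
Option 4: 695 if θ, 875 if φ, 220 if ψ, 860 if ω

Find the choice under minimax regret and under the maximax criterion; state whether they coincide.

Column bests: θ=695, φ=875, ψ=920, ω=860.
Option 1 regrets: 595, 140, 585, 295 → max 595
Option 2 regrets: 480, 145, 60, 690 → max 690
Option 3 regrets: 655, 710, 0, 430 → max 710
Option 4 regrets: 0, 0, 700, 0 → max 700
Smallest max regret = 595 → Option 1.
Row maxima: Option 1=735, Option 2=860, Option 3=920, Option 4=875
Best best-case = 920 → Option 3.

minimax regret → Option 1; maximax → Option 3 (disagree)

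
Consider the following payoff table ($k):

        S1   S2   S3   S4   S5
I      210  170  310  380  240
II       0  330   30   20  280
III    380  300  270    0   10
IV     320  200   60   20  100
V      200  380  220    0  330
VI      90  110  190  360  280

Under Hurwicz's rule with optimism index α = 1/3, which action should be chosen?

I

I: 1/3·380 + 2/3·170 = 240
II: 1/3·330 + 2/3·0 = 110
III: 1/3·380 + 2/3·0 = 380/3
IV: 1/3·320 + 2/3·20 = 120
V: 1/3·380 + 2/3·0 = 380/3
VI: 1/3·360 + 2/3·90 = 180
Highest Hurwicz score = 240 → I.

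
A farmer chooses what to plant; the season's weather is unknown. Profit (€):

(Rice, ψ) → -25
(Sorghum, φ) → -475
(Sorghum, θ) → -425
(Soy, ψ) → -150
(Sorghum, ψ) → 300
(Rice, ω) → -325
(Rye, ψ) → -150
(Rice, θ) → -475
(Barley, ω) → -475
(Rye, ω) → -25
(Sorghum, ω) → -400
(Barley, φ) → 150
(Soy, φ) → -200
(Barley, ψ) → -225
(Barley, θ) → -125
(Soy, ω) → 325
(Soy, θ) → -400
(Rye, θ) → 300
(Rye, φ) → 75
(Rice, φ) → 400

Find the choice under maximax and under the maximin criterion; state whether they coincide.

maximax → Rice; maximin → Rye (disagree)

Row maxima: Barley=150, Sorghum=300, Rye=300, Rice=400, Soy=325
Best best-case = 400 → Rice.
Row minima: Barley=-475, Sorghum=-475, Rye=-150, Rice=-475, Soy=-400
Best worst-case = -150 → Rye.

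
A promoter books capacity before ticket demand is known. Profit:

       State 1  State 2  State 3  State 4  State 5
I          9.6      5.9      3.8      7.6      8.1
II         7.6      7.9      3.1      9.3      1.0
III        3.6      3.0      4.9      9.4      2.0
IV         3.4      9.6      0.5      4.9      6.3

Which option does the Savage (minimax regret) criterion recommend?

I

Column bests: State 1=9.6, State 2=9.6, State 3=4.9, State 4=9.4, State 5=8.1.
I regrets: 0.0, 3.7, 1.1, 1.8, 0.0 → max 3.7
II regrets: 2.0, 1.7, 1.8, 0.1, 7.1 → max 7.1
III regrets: 6.0, 6.6, 0.0, 0.0, 6.1 → max 6.6
IV regrets: 6.2, 0.0, 4.4, 4.5, 1.8 → max 6.2
Smallest max regret = 3.7 → I.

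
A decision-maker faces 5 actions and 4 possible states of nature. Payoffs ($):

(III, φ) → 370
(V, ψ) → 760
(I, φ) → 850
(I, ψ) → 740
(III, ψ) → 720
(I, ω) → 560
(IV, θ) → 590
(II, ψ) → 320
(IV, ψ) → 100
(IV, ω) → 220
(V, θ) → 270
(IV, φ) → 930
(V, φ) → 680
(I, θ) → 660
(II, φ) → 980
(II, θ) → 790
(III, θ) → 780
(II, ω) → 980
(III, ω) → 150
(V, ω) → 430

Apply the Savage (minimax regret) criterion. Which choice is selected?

Column bests: θ=790, φ=980, ψ=760, ω=980.
I regrets: 130, 130, 20, 420 → max 420
II regrets: 0, 0, 440, 0 → max 440
III regrets: 10, 610, 40, 830 → max 830
IV regrets: 200, 50, 660, 760 → max 760
V regrets: 520, 300, 0, 550 → max 550
Smallest max regret = 420 → I.

I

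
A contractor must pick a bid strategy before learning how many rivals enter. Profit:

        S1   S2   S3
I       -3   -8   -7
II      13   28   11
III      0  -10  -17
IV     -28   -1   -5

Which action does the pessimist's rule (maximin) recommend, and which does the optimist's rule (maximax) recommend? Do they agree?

Row minima: I=-8, II=11, III=-17, IV=-28
Best worst-case = 11 → II.
Row maxima: I=-3, II=28, III=0, IV=-1
Best best-case = 28 → II.

maximin → II; maximax → II (agree)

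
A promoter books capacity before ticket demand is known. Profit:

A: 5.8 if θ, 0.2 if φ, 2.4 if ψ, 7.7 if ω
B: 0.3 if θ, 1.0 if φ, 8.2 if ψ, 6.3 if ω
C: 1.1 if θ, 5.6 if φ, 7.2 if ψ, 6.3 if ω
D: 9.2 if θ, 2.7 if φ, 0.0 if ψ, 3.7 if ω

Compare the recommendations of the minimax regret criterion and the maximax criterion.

Column bests: θ=9.2, φ=5.6, ψ=8.2, ω=7.7.
A regrets: 3.4, 5.4, 5.8, 0.0 → max 5.8
B regrets: 8.9, 4.6, 0.0, 1.4 → max 8.9
C regrets: 8.1, 0.0, 1.0, 1.4 → max 8.1
D regrets: 0.0, 2.9, 8.2, 4.0 → max 8.2
Smallest max regret = 5.8 → A.
Row maxima: A=7.7, B=8.2, C=7.2, D=9.2
Best best-case = 9.2 → D.

minimax regret → A; maximax → D (disagree)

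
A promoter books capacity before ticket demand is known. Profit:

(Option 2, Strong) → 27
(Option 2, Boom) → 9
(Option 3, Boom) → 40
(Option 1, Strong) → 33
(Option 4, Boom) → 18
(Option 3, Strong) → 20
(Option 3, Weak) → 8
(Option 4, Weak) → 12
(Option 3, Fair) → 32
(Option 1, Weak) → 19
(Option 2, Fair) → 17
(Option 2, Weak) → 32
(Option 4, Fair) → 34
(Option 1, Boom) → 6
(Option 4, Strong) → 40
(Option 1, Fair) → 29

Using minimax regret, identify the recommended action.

Column bests: Weak=32, Fair=34, Strong=40, Boom=40.
Option 1 regrets: 13, 5, 7, 34 → max 34
Option 2 regrets: 0, 17, 13, 31 → max 31
Option 3 regrets: 24, 2, 20, 0 → max 24
Option 4 regrets: 20, 0, 0, 22 → max 22
Smallest max regret = 22 → Option 4.

Option 4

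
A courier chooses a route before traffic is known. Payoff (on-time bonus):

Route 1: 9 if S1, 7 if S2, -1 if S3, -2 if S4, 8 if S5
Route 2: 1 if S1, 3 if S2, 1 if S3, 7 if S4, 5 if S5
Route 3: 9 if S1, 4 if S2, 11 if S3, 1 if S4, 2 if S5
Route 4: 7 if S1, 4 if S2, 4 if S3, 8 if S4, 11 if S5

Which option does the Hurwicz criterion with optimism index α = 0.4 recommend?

Route 1: 0.4·9 + 0.6·(-2) = 2.4
Route 2: 0.4·7 + 0.6·1 = 3.4
Route 3: 0.4·11 + 0.6·1 = 5
Route 4: 0.4·11 + 0.6·4 = 6.8
Highest Hurwicz score = 6.8 → Route 4.

Route 4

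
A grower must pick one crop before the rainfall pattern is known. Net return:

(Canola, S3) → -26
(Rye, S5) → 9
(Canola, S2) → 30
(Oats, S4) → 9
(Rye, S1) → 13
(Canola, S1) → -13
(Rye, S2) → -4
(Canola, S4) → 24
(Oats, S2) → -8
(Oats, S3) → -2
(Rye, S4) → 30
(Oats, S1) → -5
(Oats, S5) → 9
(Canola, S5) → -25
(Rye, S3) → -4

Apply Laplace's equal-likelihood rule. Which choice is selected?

Row averages: Canola=-2, Rye=8.8, Oats=0.6
Highest average = 8.8 → Rye.

Rye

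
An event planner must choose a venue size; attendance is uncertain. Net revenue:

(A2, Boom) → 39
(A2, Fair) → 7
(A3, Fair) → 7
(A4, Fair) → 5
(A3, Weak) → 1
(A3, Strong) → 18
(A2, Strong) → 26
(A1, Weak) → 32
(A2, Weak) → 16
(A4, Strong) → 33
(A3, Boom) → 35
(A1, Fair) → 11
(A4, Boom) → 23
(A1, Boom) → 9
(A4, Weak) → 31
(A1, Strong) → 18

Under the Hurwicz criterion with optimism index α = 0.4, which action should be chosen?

A1: 0.4·32 + 0.6·9 = 18.2
A2: 0.4·39 + 0.6·7 = 19.8
A3: 0.4·35 + 0.6·1 = 14.6
A4: 0.4·33 + 0.6·5 = 16.2
Highest Hurwicz score = 19.8 → A2.

A2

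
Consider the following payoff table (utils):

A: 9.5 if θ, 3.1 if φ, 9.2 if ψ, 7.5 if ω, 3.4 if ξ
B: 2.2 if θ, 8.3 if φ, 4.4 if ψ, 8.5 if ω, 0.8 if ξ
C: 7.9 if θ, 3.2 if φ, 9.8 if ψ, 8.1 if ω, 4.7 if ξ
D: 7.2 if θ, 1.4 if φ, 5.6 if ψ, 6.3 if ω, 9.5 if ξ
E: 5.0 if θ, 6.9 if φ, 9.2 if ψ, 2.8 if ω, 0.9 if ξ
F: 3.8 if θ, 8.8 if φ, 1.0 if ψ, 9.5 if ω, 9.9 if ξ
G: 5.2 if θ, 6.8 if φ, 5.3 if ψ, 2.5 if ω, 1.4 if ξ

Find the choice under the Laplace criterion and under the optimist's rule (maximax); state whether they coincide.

laplace → C; maximax → F (disagree)

Row averages: A=6.54, B=4.84, C=6.74, D=6, E=4.96, F=6.6, G=4.24
Highest average = 6.74 → C.
Row maxima: A=9.5, B=8.5, C=9.8, D=9.5, E=9.2, F=9.9, G=6.8
Best best-case = 9.9 → F.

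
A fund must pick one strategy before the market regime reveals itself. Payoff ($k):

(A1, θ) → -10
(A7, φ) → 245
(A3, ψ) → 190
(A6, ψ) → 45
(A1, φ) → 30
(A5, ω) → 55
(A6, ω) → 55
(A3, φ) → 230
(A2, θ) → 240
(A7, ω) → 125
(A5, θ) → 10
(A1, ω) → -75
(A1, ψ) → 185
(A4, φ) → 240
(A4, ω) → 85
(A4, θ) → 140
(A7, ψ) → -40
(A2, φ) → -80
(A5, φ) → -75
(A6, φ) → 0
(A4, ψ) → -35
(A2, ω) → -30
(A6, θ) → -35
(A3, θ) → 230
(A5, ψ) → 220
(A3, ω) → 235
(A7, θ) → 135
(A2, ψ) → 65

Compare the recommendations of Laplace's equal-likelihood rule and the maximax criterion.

laplace → A3; maximax → A7 (disagree)

Row averages: A1=32.5, A2=48.75, A3=221.25, A4=107.5, A5=52.5, A6=16.25, A7=116.25
Highest average = 221.25 → A3.
Row maxima: A1=185, A2=240, A3=235, A4=240, A5=220, A6=55, A7=245
Best best-case = 245 → A7.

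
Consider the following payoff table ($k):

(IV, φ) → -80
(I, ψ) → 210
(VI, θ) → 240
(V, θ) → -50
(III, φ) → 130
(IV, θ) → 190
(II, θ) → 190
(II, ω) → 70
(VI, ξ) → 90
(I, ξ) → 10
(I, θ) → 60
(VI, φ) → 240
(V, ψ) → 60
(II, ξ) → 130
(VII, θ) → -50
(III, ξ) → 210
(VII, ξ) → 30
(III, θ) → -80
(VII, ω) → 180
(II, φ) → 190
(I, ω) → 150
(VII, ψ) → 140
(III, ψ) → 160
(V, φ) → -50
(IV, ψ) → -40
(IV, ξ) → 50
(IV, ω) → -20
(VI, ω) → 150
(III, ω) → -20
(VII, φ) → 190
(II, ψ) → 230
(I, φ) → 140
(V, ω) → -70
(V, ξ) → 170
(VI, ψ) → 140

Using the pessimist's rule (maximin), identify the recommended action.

Row minima: I=10, II=70, III=-80, IV=-80, V=-70, VI=90, VII=-50
Best worst-case = 90 → VI.

VI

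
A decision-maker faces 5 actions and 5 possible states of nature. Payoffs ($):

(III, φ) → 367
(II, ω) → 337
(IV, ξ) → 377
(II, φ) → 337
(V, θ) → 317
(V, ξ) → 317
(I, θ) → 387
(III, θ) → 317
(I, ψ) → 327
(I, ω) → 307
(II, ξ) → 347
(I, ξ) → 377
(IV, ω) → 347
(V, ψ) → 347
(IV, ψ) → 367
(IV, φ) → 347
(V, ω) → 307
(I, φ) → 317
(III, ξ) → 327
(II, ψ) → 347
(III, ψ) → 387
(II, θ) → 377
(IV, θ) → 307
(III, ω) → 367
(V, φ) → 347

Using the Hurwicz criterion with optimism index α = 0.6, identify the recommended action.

II

I: 0.6·387 + 0.4·307 = 355
II: 0.6·377 + 0.4·337 = 361
III: 0.6·387 + 0.4·317 = 359
IV: 0.6·377 + 0.4·307 = 349
V: 0.6·347 + 0.4·307 = 331
Highest Hurwicz score = 361 → II.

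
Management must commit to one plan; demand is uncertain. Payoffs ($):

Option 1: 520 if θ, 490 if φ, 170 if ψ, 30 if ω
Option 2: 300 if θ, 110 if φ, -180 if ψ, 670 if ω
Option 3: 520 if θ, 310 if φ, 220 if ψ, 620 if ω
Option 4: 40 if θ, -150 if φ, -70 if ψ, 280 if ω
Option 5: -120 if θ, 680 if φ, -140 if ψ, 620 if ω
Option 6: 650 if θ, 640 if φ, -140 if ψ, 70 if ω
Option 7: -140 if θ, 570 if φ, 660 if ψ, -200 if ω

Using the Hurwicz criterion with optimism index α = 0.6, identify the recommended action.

Option 1: 0.6·520 + 0.4·30 = 324
Option 2: 0.6·670 + 0.4·(-180) = 330
Option 3: 0.6·620 + 0.4·220 = 460
Option 4: 0.6·280 + 0.4·(-150) = 108
Option 5: 0.6·680 + 0.4·(-140) = 352
Option 6: 0.6·650 + 0.4·(-140) = 334
Option 7: 0.6·660 + 0.4·(-200) = 316
Highest Hurwicz score = 460 → Option 3.

Option 3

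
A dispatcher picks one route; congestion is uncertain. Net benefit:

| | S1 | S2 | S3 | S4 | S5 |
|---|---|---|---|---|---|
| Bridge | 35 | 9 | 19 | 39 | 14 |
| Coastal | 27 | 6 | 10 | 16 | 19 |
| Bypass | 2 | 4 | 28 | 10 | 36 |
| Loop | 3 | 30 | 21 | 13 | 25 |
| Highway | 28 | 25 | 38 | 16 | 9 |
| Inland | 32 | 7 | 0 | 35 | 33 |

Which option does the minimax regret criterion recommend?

Column bests: S1=35, S2=30, S3=38, S4=39, S5=36.
Bridge regrets: 0, 21, 19, 0, 22 → max 22
Coastal regrets: 8, 24, 28, 23, 17 → max 28
Bypass regrets: 33, 26, 10, 29, 0 → max 33
Loop regrets: 32, 0, 17, 26, 11 → max 32
Highway regrets: 7, 5, 0, 23, 27 → max 27
Inland regrets: 3, 23, 38, 4, 3 → max 38
Smallest max regret = 22 → Bridge.

Bridge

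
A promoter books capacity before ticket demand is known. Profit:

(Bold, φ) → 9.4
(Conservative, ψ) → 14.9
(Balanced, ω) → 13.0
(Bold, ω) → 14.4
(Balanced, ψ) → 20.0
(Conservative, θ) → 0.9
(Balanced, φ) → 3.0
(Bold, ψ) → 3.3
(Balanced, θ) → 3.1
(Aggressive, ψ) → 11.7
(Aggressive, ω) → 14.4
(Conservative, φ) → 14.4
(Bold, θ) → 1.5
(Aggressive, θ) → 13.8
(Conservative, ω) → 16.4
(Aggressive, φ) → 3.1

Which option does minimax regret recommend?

Column bests: θ=13.8, φ=14.4, ψ=20.0, ω=16.4.
Conservative regrets: 12.9, 0.0, 5.1, 0.0 → max 12.9
Balanced regrets: 10.7, 11.4, 0.0, 3.4 → max 11.4
Aggressive regrets: 0.0, 11.3, 8.3, 2.0 → max 11.3
Bold regrets: 12.3, 5.0, 16.7, 2.0 → max 16.7
Smallest max regret = 11.3 → Aggressive.

Aggressive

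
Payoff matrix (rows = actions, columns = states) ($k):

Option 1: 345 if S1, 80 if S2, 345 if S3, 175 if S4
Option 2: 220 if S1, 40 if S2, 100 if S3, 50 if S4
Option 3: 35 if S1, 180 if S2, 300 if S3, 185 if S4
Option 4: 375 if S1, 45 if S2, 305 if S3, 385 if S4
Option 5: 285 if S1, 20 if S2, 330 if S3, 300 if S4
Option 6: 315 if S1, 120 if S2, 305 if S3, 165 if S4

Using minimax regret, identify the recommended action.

Option 4

Column bests: S1=375, S2=180, S3=345, S4=385.
Option 1 regrets: 30, 100, 0, 210 → max 210
Option 2 regrets: 155, 140, 245, 335 → max 335
Option 3 regrets: 340, 0, 45, 200 → max 340
Option 4 regrets: 0, 135, 40, 0 → max 135
Option 5 regrets: 90, 160, 15, 85 → max 160
Option 6 regrets: 60, 60, 40, 220 → max 220
Smallest max regret = 135 → Option 4.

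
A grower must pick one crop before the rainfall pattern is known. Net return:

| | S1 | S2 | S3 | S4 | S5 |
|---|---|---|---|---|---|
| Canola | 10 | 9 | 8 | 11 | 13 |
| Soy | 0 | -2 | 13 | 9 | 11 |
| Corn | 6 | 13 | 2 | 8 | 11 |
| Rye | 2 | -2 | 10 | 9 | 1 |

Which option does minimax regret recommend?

Column bests: S1=10, S2=13, S3=13, S4=11, S5=13.
Canola regrets: 0, 4, 5, 0, 0 → max 5
Soy regrets: 10, 15, 0, 2, 2 → max 15
Corn regrets: 4, 0, 11, 3, 2 → max 11
Rye regrets: 8, 15, 3, 2, 12 → max 15
Smallest max regret = 5 → Canola.

Canola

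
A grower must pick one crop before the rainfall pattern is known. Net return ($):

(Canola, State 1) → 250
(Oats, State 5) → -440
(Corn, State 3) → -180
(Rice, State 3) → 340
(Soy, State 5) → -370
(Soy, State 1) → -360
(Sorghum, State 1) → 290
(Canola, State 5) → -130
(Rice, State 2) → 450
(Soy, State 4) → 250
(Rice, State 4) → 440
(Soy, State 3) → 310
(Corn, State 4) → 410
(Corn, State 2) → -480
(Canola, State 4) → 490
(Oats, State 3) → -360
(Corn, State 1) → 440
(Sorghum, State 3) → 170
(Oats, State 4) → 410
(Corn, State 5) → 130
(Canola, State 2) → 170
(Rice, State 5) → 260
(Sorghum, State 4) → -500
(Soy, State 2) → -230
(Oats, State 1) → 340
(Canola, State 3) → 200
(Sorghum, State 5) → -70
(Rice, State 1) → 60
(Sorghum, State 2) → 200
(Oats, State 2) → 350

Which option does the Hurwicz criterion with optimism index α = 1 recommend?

Sorghum: 1·290 + 0·(-500) = 290
Oats: 1·410 + 0·(-440) = 410
Canola: 1·490 + 0·(-130) = 490
Rice: 1·450 + 0·60 = 450
Corn: 1·440 + 0·(-480) = 440
Soy: 1·310 + 0·(-370) = 310
Highest Hurwicz score = 490 → Canola.

Canola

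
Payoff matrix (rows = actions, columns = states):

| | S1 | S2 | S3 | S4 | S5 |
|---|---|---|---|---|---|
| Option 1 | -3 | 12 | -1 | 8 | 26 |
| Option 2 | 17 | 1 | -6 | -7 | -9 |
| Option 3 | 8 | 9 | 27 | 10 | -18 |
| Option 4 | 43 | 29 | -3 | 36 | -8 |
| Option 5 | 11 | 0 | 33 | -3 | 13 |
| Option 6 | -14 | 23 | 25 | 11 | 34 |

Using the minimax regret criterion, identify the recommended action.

Column bests: S1=43, S2=29, S3=33, S4=36, S5=34.
Option 1 regrets: 46, 17, 34, 28, 8 → max 46
Option 2 regrets: 26, 28, 39, 43, 43 → max 43
Option 3 regrets: 35, 20, 6, 26, 52 → max 52
Option 4 regrets: 0, 0, 36, 0, 42 → max 42
Option 5 regrets: 32, 29, 0, 39, 21 → max 39
Option 6 regrets: 57, 6, 8, 25, 0 → max 57
Smallest max regret = 39 → Option 5.

Option 5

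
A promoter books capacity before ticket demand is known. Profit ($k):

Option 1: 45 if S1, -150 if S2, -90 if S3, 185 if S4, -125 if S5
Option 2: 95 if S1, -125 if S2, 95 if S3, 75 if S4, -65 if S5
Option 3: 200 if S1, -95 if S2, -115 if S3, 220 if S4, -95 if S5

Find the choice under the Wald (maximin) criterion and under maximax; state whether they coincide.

Row minima: Option 1=-150, Option 2=-125, Option 3=-115
Best worst-case = -115 → Option 3.
Row maxima: Option 1=185, Option 2=95, Option 3=220
Best best-case = 220 → Option 3.

maximin → Option 3; maximax → Option 3 (agree)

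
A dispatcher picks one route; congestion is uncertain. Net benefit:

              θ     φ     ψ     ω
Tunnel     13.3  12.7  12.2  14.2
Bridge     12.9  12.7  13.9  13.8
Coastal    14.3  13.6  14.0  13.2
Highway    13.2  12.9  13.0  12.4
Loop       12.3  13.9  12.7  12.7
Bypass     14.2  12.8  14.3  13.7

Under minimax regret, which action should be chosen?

Coastal

Column bests: θ=14.3, φ=13.9, ψ=14.3, ω=14.2.
Tunnel regrets: 1.0, 1.2, 2.1, 0.0 → max 2.1
Bridge regrets: 1.4, 1.2, 0.4, 0.4 → max 1.4
Coastal regrets: 0.0, 0.3, 0.3, 1.0 → max 1.0
Highway regrets: 1.1, 1.0, 1.3, 1.8 → max 1.8
Loop regrets: 2.0, 0.0, 1.6, 1.5 → max 2.0
Bypass regrets: 0.1, 1.1, 0.0, 0.5 → max 1.1
Smallest max regret = 1.0 → Coastal.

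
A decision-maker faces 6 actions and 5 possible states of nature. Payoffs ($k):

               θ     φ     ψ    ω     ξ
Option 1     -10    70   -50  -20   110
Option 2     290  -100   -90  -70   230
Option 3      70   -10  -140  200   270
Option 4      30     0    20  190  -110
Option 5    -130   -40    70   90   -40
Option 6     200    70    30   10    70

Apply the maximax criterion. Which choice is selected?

Row maxima: Option 1=110, Option 2=290, Option 3=270, Option 4=190, Option 5=90, Option 6=200
Best best-case = 290 → Option 2.

Option 2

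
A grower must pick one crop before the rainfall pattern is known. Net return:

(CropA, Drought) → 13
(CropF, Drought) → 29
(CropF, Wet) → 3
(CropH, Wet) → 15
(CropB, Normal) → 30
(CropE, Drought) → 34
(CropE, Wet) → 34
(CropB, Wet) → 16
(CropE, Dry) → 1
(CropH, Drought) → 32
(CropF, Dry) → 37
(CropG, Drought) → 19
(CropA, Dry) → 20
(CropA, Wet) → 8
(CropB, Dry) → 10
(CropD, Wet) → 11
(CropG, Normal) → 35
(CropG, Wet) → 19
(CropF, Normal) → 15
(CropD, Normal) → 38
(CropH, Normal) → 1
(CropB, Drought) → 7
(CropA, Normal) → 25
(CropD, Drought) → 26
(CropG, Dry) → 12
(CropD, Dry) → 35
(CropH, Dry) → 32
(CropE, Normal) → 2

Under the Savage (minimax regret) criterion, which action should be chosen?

Column bests: Drought=34, Dry=37, Normal=38, Wet=34.
CropH regrets: 2, 5, 37, 19 → max 37
CropF regrets: 5, 0, 23, 31 → max 31
CropA regrets: 21, 17, 13, 26 → max 26
CropB regrets: 27, 27, 8, 18 → max 27
CropE regrets: 0, 36, 36, 0 → max 36
CropG regrets: 15, 25, 3, 15 → max 25
CropD regrets: 8, 2, 0, 23 → max 23
Smallest max regret = 23 → CropD.

CropD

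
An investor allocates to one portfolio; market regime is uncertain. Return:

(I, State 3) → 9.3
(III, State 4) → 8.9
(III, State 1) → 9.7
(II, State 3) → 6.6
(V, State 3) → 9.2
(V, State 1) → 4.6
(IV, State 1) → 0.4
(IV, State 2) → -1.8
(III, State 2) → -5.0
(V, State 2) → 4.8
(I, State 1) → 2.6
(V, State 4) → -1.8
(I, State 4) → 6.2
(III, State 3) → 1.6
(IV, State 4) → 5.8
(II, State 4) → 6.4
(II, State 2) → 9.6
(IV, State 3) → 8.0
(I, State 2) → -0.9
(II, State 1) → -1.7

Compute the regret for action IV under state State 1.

Best payoff under State 1 is 9.7.
Regret = 9.7 − 0.4 = 9.3.

9.3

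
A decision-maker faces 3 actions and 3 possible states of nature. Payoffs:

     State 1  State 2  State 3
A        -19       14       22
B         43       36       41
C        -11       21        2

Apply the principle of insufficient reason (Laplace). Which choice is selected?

B

Row averages: A=17/3, B=40, C=4
Highest average = 40 → B.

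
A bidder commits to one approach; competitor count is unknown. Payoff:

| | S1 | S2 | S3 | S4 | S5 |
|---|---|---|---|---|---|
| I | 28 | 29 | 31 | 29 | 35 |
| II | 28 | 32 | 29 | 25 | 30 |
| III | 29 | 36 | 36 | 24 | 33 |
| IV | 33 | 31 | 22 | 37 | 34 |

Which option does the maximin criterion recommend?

I

Row minima: I=28, II=25, III=24, IV=22
Best worst-case = 28 → I.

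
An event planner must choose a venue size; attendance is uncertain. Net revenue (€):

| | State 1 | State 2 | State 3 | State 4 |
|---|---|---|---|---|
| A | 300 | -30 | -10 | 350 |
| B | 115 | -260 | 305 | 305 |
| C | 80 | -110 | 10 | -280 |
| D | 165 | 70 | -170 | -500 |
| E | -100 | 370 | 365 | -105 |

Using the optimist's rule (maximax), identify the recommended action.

E

Row maxima: A=350, B=305, C=80, D=165, E=370
Best best-case = 370 → E.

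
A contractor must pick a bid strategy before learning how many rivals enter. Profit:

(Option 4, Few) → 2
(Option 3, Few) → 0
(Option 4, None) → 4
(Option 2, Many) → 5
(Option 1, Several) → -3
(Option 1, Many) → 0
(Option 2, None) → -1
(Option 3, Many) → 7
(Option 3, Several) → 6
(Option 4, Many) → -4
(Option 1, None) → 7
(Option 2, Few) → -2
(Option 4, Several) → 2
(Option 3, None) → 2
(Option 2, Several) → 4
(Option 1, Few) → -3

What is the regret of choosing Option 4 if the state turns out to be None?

3

Best payoff under None is 7.
Regret = 7 − 4 = 3.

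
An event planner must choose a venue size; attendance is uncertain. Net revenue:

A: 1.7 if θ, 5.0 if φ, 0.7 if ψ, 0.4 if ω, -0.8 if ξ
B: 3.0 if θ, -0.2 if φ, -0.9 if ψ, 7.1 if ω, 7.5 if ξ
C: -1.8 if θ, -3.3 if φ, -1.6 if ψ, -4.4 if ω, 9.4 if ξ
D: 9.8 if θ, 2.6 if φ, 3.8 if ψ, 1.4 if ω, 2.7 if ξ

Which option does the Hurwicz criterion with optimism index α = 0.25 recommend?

A: 0.25·5.0 + 0.75·(-0.8) = 0.65
B: 0.25·7.5 + 0.75·(-0.9) = 1.2
C: 0.25·9.4 + 0.75·(-4.4) = -0.95
D: 0.25·9.8 + 0.75·1.4 = 3.5
Highest Hurwicz score = 3.5 → D.

D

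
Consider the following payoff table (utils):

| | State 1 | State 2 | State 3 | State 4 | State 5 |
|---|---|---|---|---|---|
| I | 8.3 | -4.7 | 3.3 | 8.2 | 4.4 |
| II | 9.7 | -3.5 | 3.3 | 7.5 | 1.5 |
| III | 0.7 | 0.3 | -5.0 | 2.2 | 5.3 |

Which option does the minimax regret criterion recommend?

Column bests: State 1=9.7, State 2=0.3, State 3=3.3, State 4=8.2, State 5=5.3.
I regrets: 1.4, 5.0, 0.0, 0.0, 0.9 → max 5.0
II regrets: 0.0, 3.8, 0.0, 0.7, 3.8 → max 3.8
III regrets: 9.0, 0.0, 8.3, 6.0, 0.0 → max 9.0
Smallest max regret = 3.8 → II.

II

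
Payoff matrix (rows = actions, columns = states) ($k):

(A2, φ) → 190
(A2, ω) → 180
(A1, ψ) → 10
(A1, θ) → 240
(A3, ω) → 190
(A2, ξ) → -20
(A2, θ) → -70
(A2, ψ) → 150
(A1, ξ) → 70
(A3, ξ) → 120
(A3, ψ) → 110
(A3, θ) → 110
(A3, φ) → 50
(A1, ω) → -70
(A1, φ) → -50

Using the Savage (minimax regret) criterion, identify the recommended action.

Column bests: θ=240, φ=190, ψ=150, ω=190, ξ=120.
A1 regrets: 0, 240, 140, 260, 50 → max 260
A2 regrets: 310, 0, 0, 10, 140 → max 310
A3 regrets: 130, 140, 40, 0, 0 → max 140
Smallest max regret = 140 → A3.

A3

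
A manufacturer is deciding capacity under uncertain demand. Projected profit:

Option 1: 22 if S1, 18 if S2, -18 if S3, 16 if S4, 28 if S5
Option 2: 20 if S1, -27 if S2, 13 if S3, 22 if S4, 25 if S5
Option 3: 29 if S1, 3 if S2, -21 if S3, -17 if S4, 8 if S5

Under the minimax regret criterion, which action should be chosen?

Option 1

Column bests: S1=29, S2=18, S3=13, S4=22, S5=28.
Option 1 regrets: 7, 0, 31, 6, 0 → max 31
Option 2 regrets: 9, 45, 0, 0, 3 → max 45
Option 3 regrets: 0, 15, 34, 39, 20 → max 39
Smallest max regret = 31 → Option 1.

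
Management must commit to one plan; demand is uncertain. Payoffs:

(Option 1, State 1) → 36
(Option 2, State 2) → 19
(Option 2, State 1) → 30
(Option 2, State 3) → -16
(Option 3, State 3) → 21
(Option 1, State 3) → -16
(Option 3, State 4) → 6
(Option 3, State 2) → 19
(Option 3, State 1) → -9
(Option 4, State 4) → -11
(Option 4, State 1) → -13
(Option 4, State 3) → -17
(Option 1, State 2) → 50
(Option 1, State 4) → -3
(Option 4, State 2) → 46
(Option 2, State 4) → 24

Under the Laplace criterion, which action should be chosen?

Option 1

Row averages: Option 1=16.75, Option 2=14.25, Option 3=9.25, Option 4=1.25
Highest average = 16.75 → Option 1.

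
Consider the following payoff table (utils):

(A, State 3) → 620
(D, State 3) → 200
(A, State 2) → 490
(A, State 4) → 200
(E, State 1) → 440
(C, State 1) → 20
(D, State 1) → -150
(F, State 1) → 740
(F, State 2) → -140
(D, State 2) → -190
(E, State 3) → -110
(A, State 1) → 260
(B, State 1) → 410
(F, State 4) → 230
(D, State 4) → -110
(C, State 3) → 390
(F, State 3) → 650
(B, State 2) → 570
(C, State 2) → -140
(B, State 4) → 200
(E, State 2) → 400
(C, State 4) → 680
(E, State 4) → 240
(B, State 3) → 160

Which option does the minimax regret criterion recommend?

A

Column bests: State 1=740, State 2=570, State 3=650, State 4=680.
A regrets: 480, 80, 30, 480 → max 480
B regrets: 330, 0, 490, 480 → max 490
C regrets: 720, 710, 260, 0 → max 720
D regrets: 890, 760, 450, 790 → max 890
E regrets: 300, 170, 760, 440 → max 760
F regrets: 0, 710, 0, 450 → max 710
Smallest max regret = 480 → A.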